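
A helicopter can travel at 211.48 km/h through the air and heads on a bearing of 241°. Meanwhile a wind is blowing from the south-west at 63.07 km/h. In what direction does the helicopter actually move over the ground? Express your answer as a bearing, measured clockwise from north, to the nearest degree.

248°

Taking east as x and north as y: velocity relative to the air = (-184.965, -102.528) km/h; the air relative to ground = (44.597, 44.597) km/h.
Velocity relative to ground = (-184.965, -102.528) + (44.597, 44.597) = (-140.367, -57.930) km/h.
Bearing = atan2(-140.37, -57.93) = 247.57° clockwise from north.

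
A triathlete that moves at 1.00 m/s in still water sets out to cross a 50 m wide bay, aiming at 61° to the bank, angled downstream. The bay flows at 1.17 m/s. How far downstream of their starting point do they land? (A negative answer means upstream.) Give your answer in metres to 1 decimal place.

Perpendicular speed = 0.875 m/s; crossing time = 50 / 0.875 = 57.168 s.
Net downstream speed = 1.655 m/s.
Drift = 1.655 × 57.168 = 94.602 m (downstream).

94.6 m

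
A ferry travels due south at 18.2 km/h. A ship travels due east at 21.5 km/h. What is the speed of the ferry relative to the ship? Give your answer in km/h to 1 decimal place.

Taking east as x and north as y: ferry velocity = (0.000, -18.200) km/h; ship velocity = (21.500, 0.000) km/h.
Velocity of ferry relative to ship = (0.000, -18.200) − (21.500, 0.000) = (-21.500, -18.200) km/h.
Magnitude = |(-21.500, -18.200)| = 28.169 km/h.

28.2 km/h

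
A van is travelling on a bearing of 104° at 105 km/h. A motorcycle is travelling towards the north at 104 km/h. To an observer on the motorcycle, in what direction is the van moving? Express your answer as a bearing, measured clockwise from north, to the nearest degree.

Taking east as x and north as y: van velocity = (101.881, -25.402) km/h; motorcycle velocity = (0.000, 104.000) km/h.
Velocity of van relative to motorcycle = (101.881, -25.402) − (0.000, 104.000) = (101.881, -129.402) km/h.
Bearing = atan2(101.88, -129.40) = 141.79° clockwise from north.

142°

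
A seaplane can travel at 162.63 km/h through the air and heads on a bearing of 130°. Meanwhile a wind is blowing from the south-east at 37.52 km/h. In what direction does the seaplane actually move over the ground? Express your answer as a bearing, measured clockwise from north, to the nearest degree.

Taking east as x and north as y: velocity relative to the air = (124.582, -104.537) km/h; the air relative to ground = (-26.531, 26.531) km/h.
Velocity relative to ground = (124.582, -104.537) + (-26.531, 26.531) = (98.051, -78.006) km/h.
Bearing = atan2(98.05, -78.01) = 128.50° clockwise from north.

129°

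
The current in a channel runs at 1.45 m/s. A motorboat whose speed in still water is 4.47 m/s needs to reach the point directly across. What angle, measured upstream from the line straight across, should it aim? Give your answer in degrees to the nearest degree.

19°

To cancel the current, the upstream component of the motorboat's velocity must equal the flow: 4.47 sin θ = 1.45.
sin θ = 1.45 / 4.47 = 0.3244.
θ = arcsin(0.3244) = 18.928°.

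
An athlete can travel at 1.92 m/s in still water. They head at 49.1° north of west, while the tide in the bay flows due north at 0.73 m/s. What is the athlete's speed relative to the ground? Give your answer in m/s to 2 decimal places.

Taking east as x and north as y: velocity relative to the water = (-1.257, 1.451) m/s; the water relative to ground = (0.000, 0.730) m/s.
Velocity relative to ground = (-1.257, 1.451) + (0.000, 0.730) = (-1.257, 2.181) m/s.
Speed = |(-1.257, 2.181)| = 2.518 m/s.

2.52 m/s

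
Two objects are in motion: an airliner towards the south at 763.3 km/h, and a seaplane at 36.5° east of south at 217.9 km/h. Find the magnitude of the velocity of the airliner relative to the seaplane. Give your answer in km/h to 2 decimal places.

Taking east as x and north as y: airliner velocity = (0.000, -763.300) km/h; seaplane velocity = (129.612, -175.160) km/h.
Velocity of airliner relative to seaplane = (0.000, -763.300) − (129.612, -175.160) = (-129.612, -588.140) km/h.
Magnitude = |(-129.612, -588.140)| = 602.252 km/h.

602.25 km/h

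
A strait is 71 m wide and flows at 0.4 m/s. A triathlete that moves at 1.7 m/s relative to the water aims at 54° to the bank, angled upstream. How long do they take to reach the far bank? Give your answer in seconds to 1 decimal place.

51.6 s

The component of the triathlete's velocity perpendicular to the bank is 1.7 × sin 54° = 1.375 m/s.
Only the cross-stream component determines the crossing time; the current contributes nothing perpendicular to the bank.
Time = 71 / 1.375 = 51.624 s.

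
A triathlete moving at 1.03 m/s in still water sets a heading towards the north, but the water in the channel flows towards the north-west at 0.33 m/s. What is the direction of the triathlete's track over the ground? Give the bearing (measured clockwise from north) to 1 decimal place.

349.5°

Taking east as x and north as y: velocity relative to the water = (0.000, 1.030) m/s; the water relative to ground = (-0.233, 0.233) m/s.
Velocity relative to ground = (0.000, 1.030) + (-0.233, 0.233) = (-0.233, 1.263) m/s.
Bearing = atan2(-0.23, 1.26) = 349.54° clockwise from north.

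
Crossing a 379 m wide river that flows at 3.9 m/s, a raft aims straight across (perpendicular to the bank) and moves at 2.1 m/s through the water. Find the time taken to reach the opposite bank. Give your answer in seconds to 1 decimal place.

The component of the raft's velocity perpendicular to the bank is 2.1 m/s.
Only the cross-stream component determines the crossing time; the current contributes nothing perpendicular to the bank.
Time = 379 / 2.100 = 180.476 s.

180.5 s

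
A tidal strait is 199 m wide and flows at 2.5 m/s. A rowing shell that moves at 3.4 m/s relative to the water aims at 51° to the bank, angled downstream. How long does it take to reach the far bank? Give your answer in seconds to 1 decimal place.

The component of the rowing shell's velocity perpendicular to the bank is 3.4 × sin 51° = 2.642 m/s.
The current is parallel to the bank, so it does not affect the crossing time.
Time = 199 / 2.642 = 75.313 s.

75.3 s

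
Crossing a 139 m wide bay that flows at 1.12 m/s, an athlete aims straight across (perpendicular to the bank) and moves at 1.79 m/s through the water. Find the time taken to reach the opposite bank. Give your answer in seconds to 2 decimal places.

The component of the athlete's velocity perpendicular to the bank is 1.79 m/s.
The flow acts along the bank and has no component across it.
Time = 139 / 1.790 = 77.654 s.

77.65 s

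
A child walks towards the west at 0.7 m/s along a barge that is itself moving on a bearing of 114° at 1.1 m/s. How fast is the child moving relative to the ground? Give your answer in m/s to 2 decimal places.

Taking east as x and north as y: barge velocity = (1.005, -0.447) m/s; child velocity relative to barge = (-0.700, 0.000) m/s.
Velocity relative to ground = (1.005, -0.447) + (-0.700, 0.000) = (0.305, -0.447) m/s.
Speed = |(0.305, -0.447)| = 0.541 m/s.

0.54 m/s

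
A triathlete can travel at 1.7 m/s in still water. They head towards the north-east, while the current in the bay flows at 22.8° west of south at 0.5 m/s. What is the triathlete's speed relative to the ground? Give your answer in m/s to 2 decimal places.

Taking east as x and north as y: velocity relative to the water = (1.202, 1.202) m/s; the water relative to ground = (-0.194, -0.461) m/s.
Velocity relative to ground = (1.202, 1.202) + (-0.194, -0.461) = (1.008, 0.741) m/s.
Speed = |(1.008, 0.741)| = 1.251 m/s.

1.25 m/s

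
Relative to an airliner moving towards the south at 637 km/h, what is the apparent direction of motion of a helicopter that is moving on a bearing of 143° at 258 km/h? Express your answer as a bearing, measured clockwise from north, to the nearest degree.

020°

Taking east as x and north as y: helicopter velocity = (155.268, -206.048) km/h; airliner velocity = (0.000, -637.000) km/h.
Velocity of helicopter relative to airliner = (155.268, -206.048) − (0.000, -637.000) = (155.268, 430.952) km/h.
Bearing = atan2(155.27, 430.95) = 19.81° clockwise from north.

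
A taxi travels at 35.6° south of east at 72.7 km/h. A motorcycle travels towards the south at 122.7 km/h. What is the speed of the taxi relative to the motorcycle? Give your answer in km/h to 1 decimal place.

99.8 km/h

Taking east as x and north as y: taxi velocity = (59.112, -42.320) km/h; motorcycle velocity = (0.000, -122.700) km/h.
Velocity of taxi relative to motorcycle = (59.112, -42.320) − (0.000, -122.700) = (59.112, 80.380) km/h.
Magnitude = |(59.112, 80.380)| = 99.776 km/h.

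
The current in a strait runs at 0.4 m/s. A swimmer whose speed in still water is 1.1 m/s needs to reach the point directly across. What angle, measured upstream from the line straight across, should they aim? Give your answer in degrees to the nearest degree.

To cancel the current, the upstream component of the swimmer's velocity must equal the flow: 1.1 sin θ = 0.4.
sin θ = 0.4 / 1.1 = 0.3636.
θ = arcsin(0.3636) = 21.324°.

21°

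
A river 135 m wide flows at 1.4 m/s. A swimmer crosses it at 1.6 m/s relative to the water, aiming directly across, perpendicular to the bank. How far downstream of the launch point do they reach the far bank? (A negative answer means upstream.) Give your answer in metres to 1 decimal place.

118.1 m

Perpendicular speed = 1.600 m/s; crossing time = 135 / 1.600 = 84.375 s.
Net downstream speed = 1.400 m/s.
Drift = 1.400 × 84.375 = 118.125 m (downstream).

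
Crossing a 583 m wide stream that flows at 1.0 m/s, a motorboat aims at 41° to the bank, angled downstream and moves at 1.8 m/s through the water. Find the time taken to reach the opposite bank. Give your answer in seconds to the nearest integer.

494 s

The component of the motorboat's velocity perpendicular to the bank is 1.8 × sin 41° = 1.181 m/s.
Only the cross-stream component determines the crossing time; the current contributes nothing perpendicular to the bank.
Time = 583 / 1.181 = 493.689 s.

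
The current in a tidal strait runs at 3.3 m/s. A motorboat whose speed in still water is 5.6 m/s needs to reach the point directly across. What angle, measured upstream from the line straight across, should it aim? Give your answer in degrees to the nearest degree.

36°

To cancel the current, the upstream component of the motorboat's velocity must equal the flow: 5.6 sin θ = 3.3.
sin θ = 3.3 / 5.6 = 0.5893.
θ = arcsin(0.5893) = 36.106°.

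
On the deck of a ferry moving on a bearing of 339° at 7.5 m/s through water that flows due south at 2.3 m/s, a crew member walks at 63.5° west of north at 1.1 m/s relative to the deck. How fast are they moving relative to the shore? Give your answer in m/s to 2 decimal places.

6.36 m/s

In east/north components (m/s): crew member relative to ferry = (-0.984, 0.491); ferry relative to water = (-2.688, 7.002); water relative to ground = (0.000, -2.300).
Sum = (-3.672, 5.193) m/s.
Speed = |(-3.672, 5.193)| = 6.360 m/s.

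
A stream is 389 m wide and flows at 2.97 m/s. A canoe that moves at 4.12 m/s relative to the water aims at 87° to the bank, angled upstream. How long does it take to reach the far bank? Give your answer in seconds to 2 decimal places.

The component of the canoe's velocity perpendicular to the bank is 4.12 × sin 87° = 4.114 m/s.
The current is parallel to the bank, so it does not affect the crossing time.
Time = 389 / 4.114 = 94.547 s.

94.55 s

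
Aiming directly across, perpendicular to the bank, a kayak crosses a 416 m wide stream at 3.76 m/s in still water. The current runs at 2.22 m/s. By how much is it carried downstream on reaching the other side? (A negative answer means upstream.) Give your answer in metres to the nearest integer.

Perpendicular speed = 3.760 m/s; crossing time = 416 / 3.760 = 110.638 s.
Net downstream speed = 2.220 m/s.
Drift = 2.220 × 110.638 = 245.617 m (downstream).

246 m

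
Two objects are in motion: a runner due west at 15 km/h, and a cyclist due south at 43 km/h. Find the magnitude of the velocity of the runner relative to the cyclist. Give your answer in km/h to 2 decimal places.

Taking east as x and north as y: runner velocity = (-15.000, 0.000) km/h; cyclist velocity = (0.000, -43.000) km/h.
Velocity of runner relative to cyclist = (-15.000, 0.000) − (0.000, -43.000) = (-15.000, 43.000) km/h.
Magnitude = |(-15.000, 43.000)| = 45.541 km/h.

45.54 km/h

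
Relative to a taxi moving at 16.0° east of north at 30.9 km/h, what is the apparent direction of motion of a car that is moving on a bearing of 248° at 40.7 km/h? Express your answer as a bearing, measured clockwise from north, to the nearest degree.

226°

Taking east as x and north as y: car velocity = (-37.736, -15.246) km/h; taxi velocity = (8.517, 29.703) km/h.
Velocity of car relative to taxi = (-37.736, -15.246) − (8.517, 29.703) = (-46.254, -44.949) km/h.
Bearing = atan2(-46.25, -44.95) = 225.82° clockwise from north.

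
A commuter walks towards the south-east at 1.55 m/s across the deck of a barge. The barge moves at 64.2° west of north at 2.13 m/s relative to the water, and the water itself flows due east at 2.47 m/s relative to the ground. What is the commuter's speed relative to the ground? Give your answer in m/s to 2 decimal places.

1.66 m/s

In east/north components (m/s): commuter relative to barge = (1.096, -1.096); barge relative to water = (-1.918, 0.927); water relative to ground = (2.470, 0.000).
Sum = (1.648, -0.169) m/s.
Speed = |(1.648, -0.169)| = 1.657 m/s.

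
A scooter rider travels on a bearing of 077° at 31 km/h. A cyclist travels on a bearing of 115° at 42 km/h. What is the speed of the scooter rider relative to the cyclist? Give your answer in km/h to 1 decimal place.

25.9 km/h

Taking east as x and north as y: scooter rider velocity = (30.205, 6.973) km/h; cyclist velocity = (38.065, -17.750) km/h.
Velocity of scooter rider relative to cyclist = (30.205, 6.973) − (38.065, -17.750) = (-7.859, 24.723) km/h.
Magnitude = |(-7.859, 24.723)| = 25.943 km/h.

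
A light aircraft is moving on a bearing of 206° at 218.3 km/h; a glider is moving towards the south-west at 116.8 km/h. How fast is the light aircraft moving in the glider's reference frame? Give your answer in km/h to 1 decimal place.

Taking east as x and north as y: light aircraft velocity = (-95.696, -196.207) km/h; glider velocity = (-82.590, -82.590) km/h.
Velocity of light aircraft relative to glider = (-95.696, -196.207) − (-82.590, -82.590) = (-13.106, -113.617) km/h.
Magnitude = |(-13.106, -113.617)| = 114.370 km/h.

114.4 km/h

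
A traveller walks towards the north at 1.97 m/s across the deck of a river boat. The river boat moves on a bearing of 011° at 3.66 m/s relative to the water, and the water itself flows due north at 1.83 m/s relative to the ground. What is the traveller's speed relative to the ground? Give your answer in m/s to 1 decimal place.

In east/north components (m/s): traveller relative to river boat = (0.000, 1.970); river boat relative to water = (0.698, 3.593); water relative to ground = (0.000, 1.830).
Sum = (0.698, 7.393) m/s.
Speed = |(0.698, 7.393)| = 7.426 m/s.

7.4 m/s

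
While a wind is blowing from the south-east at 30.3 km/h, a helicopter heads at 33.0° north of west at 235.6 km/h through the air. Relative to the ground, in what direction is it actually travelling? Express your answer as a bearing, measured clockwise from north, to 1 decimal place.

304.4°

Taking east as x and north as y: velocity relative to the air = (-197.591, 128.317) km/h; the air relative to ground = (-21.425, 21.425) km/h.
Velocity relative to ground = (-197.591, 128.317) + (-21.425, 21.425) = (-219.016, 149.742) km/h.
Bearing = atan2(-219.02, 149.74) = 304.36° clockwise from north.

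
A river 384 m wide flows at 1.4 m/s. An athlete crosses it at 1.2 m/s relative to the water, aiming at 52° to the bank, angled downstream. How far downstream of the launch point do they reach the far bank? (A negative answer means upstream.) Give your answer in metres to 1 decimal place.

868.5 m

Perpendicular speed = 0.946 m/s; crossing time = 384 / 0.946 = 406.086 s.
Net downstream speed = 2.139 m/s.
Drift = 2.139 × 406.086 = 868.534 m (downstream).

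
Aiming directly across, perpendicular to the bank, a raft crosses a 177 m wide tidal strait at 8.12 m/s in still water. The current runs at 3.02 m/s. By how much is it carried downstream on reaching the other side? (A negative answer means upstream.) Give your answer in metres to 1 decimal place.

Perpendicular speed = 8.120 m/s; crossing time = 177 / 8.120 = 21.798 s.
Net downstream speed = 3.020 m/s.
Drift = 3.020 × 21.798 = 65.830 m (downstream).

65.8 m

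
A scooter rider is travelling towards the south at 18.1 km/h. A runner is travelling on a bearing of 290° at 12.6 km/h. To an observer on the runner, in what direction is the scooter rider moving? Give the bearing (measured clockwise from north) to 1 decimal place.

152.2°

Taking east as x and north as y: scooter rider velocity = (0.000, -18.100) km/h; runner velocity = (-11.840, 4.309) km/h.
Velocity of scooter rider relative to runner = (0.000, -18.100) − (-11.840, 4.309) = (11.840, -22.409) km/h.
Bearing = atan2(11.84, -22.41) = 152.15° clockwise from north.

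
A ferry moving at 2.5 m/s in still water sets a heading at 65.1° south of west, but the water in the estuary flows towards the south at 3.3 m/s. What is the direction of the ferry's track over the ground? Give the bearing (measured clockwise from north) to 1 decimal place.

Taking east as x and north as y: velocity relative to the water = (-1.053, -2.268) m/s; the water relative to ground = (0.000, -3.300) m/s.
Velocity relative to ground = (-1.053, -2.268) + (0.000, -3.300) = (-1.053, -5.568) m/s.
Bearing = atan2(-1.05, -5.57) = 190.71° clockwise from north.

190.7°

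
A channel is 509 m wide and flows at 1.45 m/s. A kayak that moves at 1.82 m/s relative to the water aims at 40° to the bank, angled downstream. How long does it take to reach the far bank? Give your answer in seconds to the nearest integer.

435 s

The component of the kayak's velocity perpendicular to the bank is 1.82 × sin 40° = 1.170 m/s.
The flow acts along the bank and has no component across it.
Time = 509 / 1.170 = 435.090 s.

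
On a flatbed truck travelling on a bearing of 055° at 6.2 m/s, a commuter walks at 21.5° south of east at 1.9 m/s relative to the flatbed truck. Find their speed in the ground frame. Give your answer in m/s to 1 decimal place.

7.4 m/s

Taking east as x and north as y: flatbed truck velocity = (5.079, 3.556) m/s; commuter velocity relative to flatbed truck = (1.768, -0.696) m/s.
Velocity relative to ground = (5.079, 3.556) + (1.768, -0.696) = (6.847, 2.860) m/s.
Speed = |(6.847, 2.860)| = 7.420 m/s.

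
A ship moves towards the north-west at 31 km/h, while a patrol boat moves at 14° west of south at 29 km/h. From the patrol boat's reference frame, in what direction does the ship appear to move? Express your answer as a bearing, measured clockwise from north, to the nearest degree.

343°

Taking east as x and north as y: ship velocity = (-21.920, 21.920) km/h; patrol boat velocity = (-7.016, -28.139) km/h.
Velocity of ship relative to patrol boat = (-21.920, 21.920) − (-7.016, -28.139) = (-14.905, 50.059) km/h.
Bearing = atan2(-14.90, 50.06) = 343.42° clockwise from north.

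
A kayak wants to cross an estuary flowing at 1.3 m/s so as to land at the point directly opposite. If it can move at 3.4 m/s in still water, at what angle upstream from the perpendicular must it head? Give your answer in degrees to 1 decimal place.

22.5°

To cancel the current, the upstream component of the kayak's velocity must equal the flow: 3.4 sin θ = 1.3.
sin θ = 1.3 / 3.4 = 0.3824.
θ = arcsin(0.3824) = 22.480°.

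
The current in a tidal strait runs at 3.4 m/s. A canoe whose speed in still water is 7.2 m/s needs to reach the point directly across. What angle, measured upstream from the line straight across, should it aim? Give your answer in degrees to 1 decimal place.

To cancel the current, the upstream component of the canoe's velocity must equal the flow: 7.2 sin θ = 3.4.
sin θ = 3.4 / 7.2 = 0.4722.
θ = arcsin(0.4722) = 28.179°.

28.2°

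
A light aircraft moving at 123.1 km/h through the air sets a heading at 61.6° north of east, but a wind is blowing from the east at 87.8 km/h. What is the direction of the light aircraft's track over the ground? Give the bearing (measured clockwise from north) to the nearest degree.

Taking east as x and north as y: velocity relative to the air = (58.549, 108.285) km/h; the air relative to ground = (-87.800, 0.000) km/h.
Velocity relative to ground = (58.549, 108.285) + (-87.800, 0.000) = (-29.251, 108.285) km/h.
Bearing = atan2(-29.25, 108.28) = 344.88° clockwise from north.

345°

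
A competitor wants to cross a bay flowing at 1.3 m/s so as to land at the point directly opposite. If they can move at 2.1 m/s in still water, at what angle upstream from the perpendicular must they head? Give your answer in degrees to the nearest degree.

To cancel the current, the upstream component of the competitor's velocity must equal the flow: 2.1 sin θ = 1.3.
sin θ = 1.3 / 2.1 = 0.6190.
θ = arcsin(0.6190) = 38.247°.

38°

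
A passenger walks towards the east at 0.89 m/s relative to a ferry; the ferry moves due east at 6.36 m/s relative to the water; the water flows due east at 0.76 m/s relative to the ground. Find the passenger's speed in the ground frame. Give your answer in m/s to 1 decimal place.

In east/north components (m/s): passenger relative to ferry = (0.890, 0.000); ferry relative to water = (6.360, 0.000); water relative to ground = (0.760, 0.000).
Sum = (8.010, 0.000) m/s.
Speed = |(8.010, 0.000)| = 8.010 m/s.

8.0 m/s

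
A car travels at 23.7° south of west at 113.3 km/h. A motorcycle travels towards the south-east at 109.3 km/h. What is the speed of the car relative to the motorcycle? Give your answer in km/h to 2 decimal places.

183.79 km/h

Taking east as x and north as y: car velocity = (-103.745, -45.541) km/h; motorcycle velocity = (77.287, -77.287) km/h.
Velocity of car relative to motorcycle = (-103.745, -45.541) − (77.287, -77.287) = (-181.031, 31.746) km/h.
Magnitude = |(-181.031, 31.746)| = 183.794 km/h.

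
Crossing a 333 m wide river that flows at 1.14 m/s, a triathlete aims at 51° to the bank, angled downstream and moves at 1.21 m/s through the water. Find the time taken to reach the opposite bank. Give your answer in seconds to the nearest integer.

354 s

The component of the triathlete's velocity perpendicular to the bank is 1.21 × sin 51° = 0.940 m/s.
The current is parallel to the bank, so it does not affect the crossing time.
Time = 333 / 0.940 = 354.125 s.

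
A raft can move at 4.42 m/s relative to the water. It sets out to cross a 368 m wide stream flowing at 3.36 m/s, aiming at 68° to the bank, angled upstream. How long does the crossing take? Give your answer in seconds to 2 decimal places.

89.80 s

The component of the raft's velocity perpendicular to the bank is 4.42 × sin 68° = 4.098 m/s.
Only the cross-stream component determines the crossing time; the current contributes nothing perpendicular to the bank.
Time = 368 / 4.098 = 89.797 s.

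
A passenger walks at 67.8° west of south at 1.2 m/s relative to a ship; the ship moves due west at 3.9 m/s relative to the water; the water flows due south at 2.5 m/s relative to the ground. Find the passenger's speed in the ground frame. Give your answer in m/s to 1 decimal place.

In east/north components (m/s): passenger relative to ship = (-1.111, -0.453); ship relative to water = (-3.900, 0.000); water relative to ground = (0.000, -2.500).
Sum = (-5.011, -2.953) m/s.
Speed = |(-5.011, -2.953)| = 5.817 m/s.

5.8 m/s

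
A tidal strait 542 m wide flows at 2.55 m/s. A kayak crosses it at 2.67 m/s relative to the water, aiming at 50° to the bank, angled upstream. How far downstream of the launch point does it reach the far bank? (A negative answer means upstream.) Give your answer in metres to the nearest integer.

221 m

Perpendicular speed = 2.045 m/s; crossing time = 542 / 2.045 = 264.993 s.
Net downstream speed = 0.834 m/s.
Drift = 0.834 × 264.993 = 220.940 m (downstream).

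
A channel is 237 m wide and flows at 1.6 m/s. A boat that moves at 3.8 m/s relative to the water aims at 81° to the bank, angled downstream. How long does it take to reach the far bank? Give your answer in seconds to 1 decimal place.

63.1 s

The component of the boat's velocity perpendicular to the bank is 3.8 × sin 81° = 3.753 m/s.
Only the cross-stream component determines the crossing time; the current contributes nothing perpendicular to the bank.
Time = 237 / 3.753 = 63.146 s.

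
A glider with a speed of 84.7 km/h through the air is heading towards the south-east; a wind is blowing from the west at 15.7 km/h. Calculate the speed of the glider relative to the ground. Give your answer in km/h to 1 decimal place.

Taking east as x and north as y: velocity relative to the air = (59.892, -59.892) km/h; the air relative to ground = (15.700, 0.000) km/h.
Velocity relative to ground = (59.892, -59.892) + (15.700, 0.000) = (75.592, -59.892) km/h.
Speed = |(75.592, -59.892)| = 96.443 km/h.

96.4 km/h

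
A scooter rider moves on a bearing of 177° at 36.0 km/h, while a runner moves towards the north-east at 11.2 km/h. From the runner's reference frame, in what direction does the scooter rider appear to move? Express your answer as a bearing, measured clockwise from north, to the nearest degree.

Taking east as x and north as y: scooter rider velocity = (1.884, -35.951) km/h; runner velocity = (7.920, 7.920) km/h.
Velocity of scooter rider relative to runner = (1.884, -35.951) − (7.920, 7.920) = (-6.036, -43.870) km/h.
Bearing = atan2(-6.04, -43.87) = 187.83° clockwise from north.

188°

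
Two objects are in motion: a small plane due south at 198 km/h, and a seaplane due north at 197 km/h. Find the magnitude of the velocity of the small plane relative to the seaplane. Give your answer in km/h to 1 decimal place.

395.0 km/h

Taking east as x and north as y: small plane velocity = (0.000, -198.000) km/h; seaplane velocity = (0.000, 197.000) km/h.
Velocity of small plane relative to seaplane = (0.000, -198.000) − (0.000, 197.000) = (0.000, -395.000) km/h.
Magnitude = |(0.000, -395.000)| = 395.000 km/h.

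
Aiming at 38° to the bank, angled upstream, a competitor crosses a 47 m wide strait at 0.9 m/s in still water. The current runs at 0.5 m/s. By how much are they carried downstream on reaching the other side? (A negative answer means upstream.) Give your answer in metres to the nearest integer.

Perpendicular speed = 0.554 m/s; crossing time = 47 / 0.554 = 84.823 s.
Net downstream speed = -0.209 m/s.
Drift = -0.209 × 84.823 = -17.746 m (upstream).

-18 m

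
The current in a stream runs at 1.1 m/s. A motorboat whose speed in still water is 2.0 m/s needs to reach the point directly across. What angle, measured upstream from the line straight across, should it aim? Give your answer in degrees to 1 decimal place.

33.4°

To cancel the current, the upstream component of the motorboat's velocity must equal the flow: 2.0 sin θ = 1.1.
sin θ = 1.1 / 2.0 = 0.5500.
θ = arcsin(0.5500) = 33.367°.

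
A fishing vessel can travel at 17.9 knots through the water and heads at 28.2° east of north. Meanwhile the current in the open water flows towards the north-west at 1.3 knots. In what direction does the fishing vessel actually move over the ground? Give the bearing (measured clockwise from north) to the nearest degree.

024°

Taking east as x and north as y: velocity relative to the water = (8.459, 15.775) knots; the water relative to ground = (-0.919, 0.919) knots.
Velocity relative to ground = (8.459, 15.775) + (-0.919, 0.919) = (7.539, 16.695) knots.
Bearing = atan2(7.54, 16.69) = 24.30° clockwise from north.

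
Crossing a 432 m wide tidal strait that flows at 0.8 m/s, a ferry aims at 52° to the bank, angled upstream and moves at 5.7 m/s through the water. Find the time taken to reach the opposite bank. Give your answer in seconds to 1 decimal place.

96.2 s

The component of the ferry's velocity perpendicular to the bank is 5.7 × sin 52° = 4.492 m/s.
The flow acts along the bank and has no component across it.
Time = 432 / 4.492 = 96.178 s.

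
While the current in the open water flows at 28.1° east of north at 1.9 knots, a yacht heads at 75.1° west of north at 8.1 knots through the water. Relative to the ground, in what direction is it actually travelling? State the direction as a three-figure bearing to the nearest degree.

Taking east as x and north as y: velocity relative to the water = (-7.828, 2.083) knots; the water relative to ground = (0.895, 1.676) knots.
Velocity relative to ground = (-7.828, 2.083) + (0.895, 1.676) = (-6.933, 3.759) knots.
Bearing = atan2(-6.93, 3.76) = 298.47° clockwise from north.

298°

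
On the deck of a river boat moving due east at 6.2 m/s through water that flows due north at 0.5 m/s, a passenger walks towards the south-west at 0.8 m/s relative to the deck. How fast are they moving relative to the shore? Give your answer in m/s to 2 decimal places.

In east/north components (m/s): passenger relative to river boat = (-0.566, -0.566); river boat relative to water = (6.200, 0.000); water relative to ground = (0.000, 0.500).
Sum = (5.634, -0.066) m/s.
Speed = |(5.634, -0.066)| = 5.635 m/s.

5.63 m/s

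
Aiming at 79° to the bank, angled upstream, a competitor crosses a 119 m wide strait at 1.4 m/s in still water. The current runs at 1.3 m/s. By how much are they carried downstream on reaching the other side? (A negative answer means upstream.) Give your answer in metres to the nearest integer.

89 m

Perpendicular speed = 1.374 m/s; crossing time = 119 / 1.374 = 86.591 s.
Net downstream speed = 1.033 m/s.
Drift = 1.033 × 86.591 = 89.437 m (downstream).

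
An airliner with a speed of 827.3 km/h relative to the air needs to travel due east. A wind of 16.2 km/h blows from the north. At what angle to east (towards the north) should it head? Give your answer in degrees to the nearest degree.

The wind pushes perpendicular to the desired track; the heading must have a component into the wind equal to 16.2 km/h: 827.3 sin θ = 16.2.
sin θ = 0.0196, so θ = 1.122°.

1°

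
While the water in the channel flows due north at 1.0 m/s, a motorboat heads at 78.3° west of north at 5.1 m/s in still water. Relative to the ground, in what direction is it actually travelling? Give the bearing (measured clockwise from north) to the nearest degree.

Taking east as x and north as y: velocity relative to the water = (-4.994, 1.034) m/s; the water relative to ground = (0.000, 1.000) m/s.
Velocity relative to ground = (-4.994, 1.034) + (0.000, 1.000) = (-4.994, 2.034) m/s.
Bearing = atan2(-4.99, 2.03) = 292.16° clockwise from north.

292°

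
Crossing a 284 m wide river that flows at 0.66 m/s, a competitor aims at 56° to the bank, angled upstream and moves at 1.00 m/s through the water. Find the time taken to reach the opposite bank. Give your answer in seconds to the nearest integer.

343 s

The component of the competitor's velocity perpendicular to the bank is 1.00 × sin 56° = 0.829 m/s.
The flow acts along the bank and has no component across it.
Time = 284 / 0.829 = 342.566 s.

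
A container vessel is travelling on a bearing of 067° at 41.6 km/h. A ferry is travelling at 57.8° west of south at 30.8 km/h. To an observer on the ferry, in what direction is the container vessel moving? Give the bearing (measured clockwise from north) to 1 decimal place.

063.1°

Taking east as x and north as y: container vessel velocity = (38.293, 16.254) km/h; ferry velocity = (-26.063, -16.413) km/h.
Velocity of container vessel relative to ferry = (38.293, 16.254) − (-26.063, -16.413) = (64.356, 32.667) km/h.
Bearing = atan2(64.36, 32.67) = 63.09° clockwise from north.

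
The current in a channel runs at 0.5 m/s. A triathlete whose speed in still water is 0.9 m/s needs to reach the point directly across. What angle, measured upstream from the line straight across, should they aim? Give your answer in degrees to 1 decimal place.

33.7°

To cancel the current, the upstream component of the triathlete's velocity must equal the flow: 0.9 sin θ = 0.5.
sin θ = 0.5 / 0.9 = 0.5556.
θ = arcsin(0.5556) = 33.749°.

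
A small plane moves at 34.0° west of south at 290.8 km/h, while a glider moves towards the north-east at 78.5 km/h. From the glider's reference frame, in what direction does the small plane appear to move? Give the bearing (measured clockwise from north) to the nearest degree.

216°

Taking east as x and north as y: small plane velocity = (-162.613, -241.084) km/h; glider velocity = (55.508, 55.508) km/h.
Velocity of small plane relative to glider = (-162.613, -241.084) − (55.508, 55.508) = (-218.121, -296.592) km/h.
Bearing = atan2(-218.12, -296.59) = 216.33° clockwise from north.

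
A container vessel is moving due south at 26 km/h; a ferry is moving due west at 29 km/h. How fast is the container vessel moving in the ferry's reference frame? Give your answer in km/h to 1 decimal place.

Taking east as x and north as y: container vessel velocity = (0.000, -26.000) km/h; ferry velocity = (-29.000, 0.000) km/h.
Velocity of container vessel relative to ferry = (0.000, -26.000) − (-29.000, 0.000) = (29.000, -26.000) km/h.
Magnitude = |(29.000, -26.000)| = 38.949 km/h.

38.9 km/h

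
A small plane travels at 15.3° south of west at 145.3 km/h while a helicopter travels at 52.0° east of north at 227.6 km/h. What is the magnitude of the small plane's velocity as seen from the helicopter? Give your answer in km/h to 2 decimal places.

365.97 km/h

Taking east as x and north as y: small plane velocity = (-140.150, -38.341) km/h; helicopter velocity = (179.351, 140.125) km/h.
Velocity of small plane relative to helicopter = (-140.150, -38.341) − (179.351, 140.125) = (-319.501, -178.465) km/h.
Magnitude = |(-319.501, -178.465)| = 365.966 km/h.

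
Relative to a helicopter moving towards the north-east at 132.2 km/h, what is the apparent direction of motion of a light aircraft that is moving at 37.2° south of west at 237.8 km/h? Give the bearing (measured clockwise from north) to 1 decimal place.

Taking east as x and north as y: light aircraft velocity = (-189.415, -143.774) km/h; helicopter velocity = (93.480, 93.480) km/h.
Velocity of light aircraft relative to helicopter = (-189.415, -143.774) − (93.480, 93.480) = (-282.894, -237.253) km/h.
Bearing = atan2(-282.89, -237.25) = 230.01° clockwise from north.

230.0°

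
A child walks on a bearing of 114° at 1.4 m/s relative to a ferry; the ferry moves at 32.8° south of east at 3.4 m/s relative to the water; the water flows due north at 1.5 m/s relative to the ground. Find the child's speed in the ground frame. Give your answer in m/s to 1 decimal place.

4.2 m/s

In east/north components (m/s): child relative to ferry = (1.279, -0.569); ferry relative to water = (2.858, -1.842); water relative to ground = (0.000, 1.500).
Sum = (4.137, -0.911) m/s.
Speed = |(4.137, -0.911)| = 4.236 m/s.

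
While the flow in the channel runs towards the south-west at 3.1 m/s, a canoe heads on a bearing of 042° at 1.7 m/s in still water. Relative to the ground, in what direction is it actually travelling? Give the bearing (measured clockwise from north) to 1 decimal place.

228.6°

Taking east as x and north as y: velocity relative to the water = (1.138, 1.263) m/s; the water relative to ground = (-2.192, -2.192) m/s.
Velocity relative to ground = (1.138, 1.263) + (-2.192, -2.192) = (-1.055, -0.929) m/s.
Bearing = atan2(-1.05, -0.93) = 228.63° clockwise from north.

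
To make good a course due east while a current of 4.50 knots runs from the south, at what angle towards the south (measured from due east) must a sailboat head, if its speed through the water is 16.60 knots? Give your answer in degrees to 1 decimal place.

15.7°

The current pushes perpendicular to the desired track; the heading must have a component into the current equal to 4.50 knots: 16.60 sin θ = 4.50.
sin θ = 0.2711, so θ = 15.729°.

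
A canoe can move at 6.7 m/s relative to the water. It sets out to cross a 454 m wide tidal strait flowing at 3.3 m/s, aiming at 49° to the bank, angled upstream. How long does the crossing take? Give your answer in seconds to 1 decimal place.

The component of the canoe's velocity perpendicular to the bank is 6.7 × sin 49° = 5.057 m/s.
The current is parallel to the bank, so it does not affect the crossing time.
Time = 454 / 5.057 = 89.784 s.

89.8 s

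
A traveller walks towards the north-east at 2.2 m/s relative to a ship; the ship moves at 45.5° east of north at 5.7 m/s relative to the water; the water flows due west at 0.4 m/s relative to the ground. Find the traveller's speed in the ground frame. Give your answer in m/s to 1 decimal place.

In east/north components (m/s): traveller relative to ship = (1.556, 1.556); ship relative to water = (4.066, 3.995); water relative to ground = (-0.400, 0.000).
Sum = (5.221, 5.551) m/s.
Speed = |(5.221, 5.551)| = 7.621 m/s.

7.6 m/s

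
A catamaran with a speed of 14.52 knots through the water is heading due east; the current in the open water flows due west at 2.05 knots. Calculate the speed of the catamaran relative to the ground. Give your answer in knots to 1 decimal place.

12.5 knots

Taking east as x and north as y: velocity relative to the water = (14.520, 0.000) knots; the water relative to ground = (-2.050, 0.000) knots.
Velocity relative to ground = (14.520, 0.000) + (-2.050, 0.000) = (12.470, 0.000) knots.
Speed = |(12.470, 0.000)| = 12.470 knots.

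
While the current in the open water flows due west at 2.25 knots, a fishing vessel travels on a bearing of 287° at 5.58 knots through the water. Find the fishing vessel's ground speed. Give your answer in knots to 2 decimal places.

7.76 knots

Taking east as x and north as y: velocity relative to the water = (-5.336, 1.631) knots; the water relative to ground = (-2.250, 0.000) knots.
Velocity relative to ground = (-5.336, 1.631) + (-2.250, 0.000) = (-7.586, 1.631) knots.
Speed = |(-7.586, 1.631)| = 7.760 knots.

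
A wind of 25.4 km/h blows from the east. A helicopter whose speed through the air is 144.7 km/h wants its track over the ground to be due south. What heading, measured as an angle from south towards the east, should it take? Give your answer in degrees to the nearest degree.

The wind pushes perpendicular to the desired track; the heading must have a component into the wind equal to 25.4 km/h: 144.7 sin θ = 25.4.
sin θ = 0.1755, so θ = 10.110°.

10°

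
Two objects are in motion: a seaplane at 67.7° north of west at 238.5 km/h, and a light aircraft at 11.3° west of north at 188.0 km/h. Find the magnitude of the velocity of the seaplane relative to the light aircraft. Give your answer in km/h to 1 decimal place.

64.8 km/h

Taking east as x and north as y: seaplane velocity = (-90.500, 220.663) km/h; light aircraft velocity = (-36.838, 184.356) km/h.
Velocity of seaplane relative to light aircraft = (-90.500, 220.663) − (-36.838, 184.356) = (-53.662, 36.307) km/h.
Magnitude = |(-53.662, 36.307)| = 64.791 km/h.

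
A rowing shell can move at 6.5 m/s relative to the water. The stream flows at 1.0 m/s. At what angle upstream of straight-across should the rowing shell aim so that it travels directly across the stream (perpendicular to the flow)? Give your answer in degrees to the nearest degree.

9°

To cancel the current, the upstream component of the rowing shell's velocity must equal the flow: 6.5 sin θ = 1.0.
sin θ = 1.0 / 6.5 = 0.1538.
θ = arcsin(0.1538) = 8.850°.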